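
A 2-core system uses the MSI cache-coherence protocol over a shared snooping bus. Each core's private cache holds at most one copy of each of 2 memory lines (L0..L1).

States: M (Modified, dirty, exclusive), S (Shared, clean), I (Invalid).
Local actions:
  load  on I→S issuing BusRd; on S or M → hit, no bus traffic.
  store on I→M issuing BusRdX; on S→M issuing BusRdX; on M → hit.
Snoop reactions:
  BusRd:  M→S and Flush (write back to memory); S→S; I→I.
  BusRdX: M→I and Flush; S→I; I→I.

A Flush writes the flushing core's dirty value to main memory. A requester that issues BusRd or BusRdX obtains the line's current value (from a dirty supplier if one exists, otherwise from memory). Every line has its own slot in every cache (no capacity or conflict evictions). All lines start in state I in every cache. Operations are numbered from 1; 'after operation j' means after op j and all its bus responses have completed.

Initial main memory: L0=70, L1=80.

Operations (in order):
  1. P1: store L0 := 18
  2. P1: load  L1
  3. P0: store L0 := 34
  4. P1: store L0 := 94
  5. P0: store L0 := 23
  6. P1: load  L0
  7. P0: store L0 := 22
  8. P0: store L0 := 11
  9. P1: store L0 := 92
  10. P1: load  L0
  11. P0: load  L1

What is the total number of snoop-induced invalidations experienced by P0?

invalidations = 2

[1] P1: store L0 := 18 | P0:I, P1:M(18) | bus: BusRdX
[2] P1: load  L1 | P0:I, P1:S(80) | bus: BusRd
[3] P0: store L0 := 34 | P0:M(34), P1:I | bus: BusRdX,Flush
[4] P1: store L0 := 94 | P0:I, P1:M(94) | bus: BusRdX,Flush
[5] P0: store L0 := 23 | P0:M(23), P1:I | bus: BusRdX,Flush
[6] P1: load  L0 | P0:S(23), P1:S(23) | bus: BusRd,Flush
[7] P0: store L0 := 22 | P0:M(22), P1:I | bus: BusRdX
[8] P0: store L0 := 11 | P0:M(11), P1:I | bus: none
[9] P1: store L0 := 92 | P0:I, P1:M(92) | bus: BusRdX,Flush
[10] P1: load  L0 | P0:I, P1:M(92) | bus: none
[11] P0: load  L1 | P0:S(80), P1:S(80) | bus: BusRd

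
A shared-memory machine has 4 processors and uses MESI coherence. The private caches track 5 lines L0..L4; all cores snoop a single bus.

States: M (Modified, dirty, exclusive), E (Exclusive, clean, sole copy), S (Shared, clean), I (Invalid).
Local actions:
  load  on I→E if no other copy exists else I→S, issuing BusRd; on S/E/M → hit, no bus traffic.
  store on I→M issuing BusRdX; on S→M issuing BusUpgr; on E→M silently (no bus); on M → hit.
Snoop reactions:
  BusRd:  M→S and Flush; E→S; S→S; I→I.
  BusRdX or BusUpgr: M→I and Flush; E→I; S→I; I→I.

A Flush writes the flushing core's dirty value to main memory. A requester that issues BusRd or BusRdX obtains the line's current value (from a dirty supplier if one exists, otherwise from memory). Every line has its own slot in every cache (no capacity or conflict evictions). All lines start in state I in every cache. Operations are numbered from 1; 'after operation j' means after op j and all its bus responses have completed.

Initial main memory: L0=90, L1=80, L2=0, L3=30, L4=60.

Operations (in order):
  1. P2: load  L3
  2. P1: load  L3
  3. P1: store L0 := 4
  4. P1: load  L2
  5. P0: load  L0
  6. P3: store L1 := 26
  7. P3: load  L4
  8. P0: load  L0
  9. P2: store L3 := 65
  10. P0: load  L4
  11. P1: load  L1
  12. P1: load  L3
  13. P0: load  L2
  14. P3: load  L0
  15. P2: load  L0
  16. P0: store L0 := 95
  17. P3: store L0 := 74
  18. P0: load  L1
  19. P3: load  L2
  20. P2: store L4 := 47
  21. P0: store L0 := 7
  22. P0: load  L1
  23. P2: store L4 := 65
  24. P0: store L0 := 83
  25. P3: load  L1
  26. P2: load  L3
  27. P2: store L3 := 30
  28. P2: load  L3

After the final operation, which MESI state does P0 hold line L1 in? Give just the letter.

  op1 P2: load  L3 → I/I/E/I on L3; bus BusRd; mem=30
  op2 P1: load  L3 → I/S/S/I on L3; bus BusRd; mem=30
  op3 P1: store L0 := 4 → I/M/I/I on L0; bus BusRdX; mem=90
  op4 P1: load  L2 → I/E/I/I on L2; bus BusRd; mem=0
  op5 P0: load  L0 → S/S/I/I on L0; bus BusRd Flush; mem=4
  op6 P3: store L1 := 26 → I/I/I/M on L1; bus BusRdX; mem=80
  op7 P3: load  L4 → I/I/I/E on L4; bus BusRd; mem=60
  op8 P0: load  L0 → S/S/I/I on L0; bus (none); mem=4
  op9 P2: store L3 := 65 → I/I/M/I on L3; bus BusUpgr; mem=30
  op10 P0: load  L4 → S/I/I/S on L4; bus BusRd; mem=60
  op11 P1: load  L1 → I/S/I/S on L1; bus BusRd Flush; mem=26
  op12 P1: load  L3 → I/S/S/I on L3; bus BusRd Flush; mem=65
  op13 P0: load  L2 → S/S/I/I on L2; bus BusRd; mem=0
  op14 P3: load  L0 → S/S/I/S on L0; bus BusRd; mem=4
  op15 P2: load  L0 → S/S/S/S on L0; bus BusRd; mem=4
  op16 P0: store L0 := 95 → M/I/I/I on L0; bus BusUpgr; mem=4
  op17 P3: store L0 := 74 → I/I/I/M on L0; bus BusRdX Flush; mem=95
  op18 P0: load  L1 → S/S/I/S on L1; bus BusRd; mem=26
  op19 P3: load  L2 → S/S/I/S on L2; bus BusRd; mem=0
  op20 P2: store L4 := 47 → I/I/M/I on L4; bus BusRdX; mem=60
  op21 P0: store L0 := 7 → M/I/I/I on L0; bus BusRdX Flush; mem=74
  op22 P0: load  L1 → S/S/I/S on L1; bus (none); mem=26
  op23 P2: store L4 := 65 → I/I/M/I on L4; bus (none); mem=60
  op24 P0: store L0 := 83 → M/I/I/I on L0; bus (none); mem=74
  op25 P3: load  L1 → S/S/I/S on L1; bus (none); mem=26
  op26 P2: load  L3 → I/S/S/I on L3; bus (none); mem=65
  op27 P2: store L3 := 30 → I/I/M/I on L3; bus BusUpgr; mem=65
  op28 P2: load  L3 → I/I/M/I on L3; bus (none); mem=65

state = S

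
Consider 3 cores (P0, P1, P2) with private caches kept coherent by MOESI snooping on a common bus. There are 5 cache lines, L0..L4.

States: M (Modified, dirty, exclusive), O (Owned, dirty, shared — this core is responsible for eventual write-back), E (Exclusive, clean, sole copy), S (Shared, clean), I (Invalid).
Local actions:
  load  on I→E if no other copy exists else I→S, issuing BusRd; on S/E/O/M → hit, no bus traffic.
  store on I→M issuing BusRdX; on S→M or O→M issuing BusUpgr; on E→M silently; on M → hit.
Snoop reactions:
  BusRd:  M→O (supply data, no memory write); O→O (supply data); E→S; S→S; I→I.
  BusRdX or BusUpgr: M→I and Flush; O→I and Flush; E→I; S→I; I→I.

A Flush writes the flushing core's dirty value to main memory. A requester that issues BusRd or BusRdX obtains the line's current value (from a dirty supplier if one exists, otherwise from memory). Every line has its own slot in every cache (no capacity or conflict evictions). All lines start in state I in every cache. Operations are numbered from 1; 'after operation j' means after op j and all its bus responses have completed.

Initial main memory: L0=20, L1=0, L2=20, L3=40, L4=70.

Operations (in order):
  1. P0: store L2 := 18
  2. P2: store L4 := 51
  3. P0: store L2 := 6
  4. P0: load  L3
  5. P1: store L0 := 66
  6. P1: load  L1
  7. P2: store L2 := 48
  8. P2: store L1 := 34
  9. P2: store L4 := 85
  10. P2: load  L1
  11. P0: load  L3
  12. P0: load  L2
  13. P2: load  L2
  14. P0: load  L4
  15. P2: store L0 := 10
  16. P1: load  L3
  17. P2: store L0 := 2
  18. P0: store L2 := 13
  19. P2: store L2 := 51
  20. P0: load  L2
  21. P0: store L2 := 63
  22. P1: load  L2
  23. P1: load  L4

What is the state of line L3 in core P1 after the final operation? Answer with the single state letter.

1. P0: store L2 := 18  bus=[BusRdX]  L2: P0=M P1=I P2=I  mem[L2]=20
2. P2: store L4 := 51  bus=[BusRdX]  L4: P0=I P1=I P2=M  mem[L4]=70
3. P0: store L2 := 6  bus=[-]  L2: P0=M P1=I P2=I  mem[L2]=20
4. P0: load  L3  bus=[BusRd]  L3: P0=E P1=I P2=I  mem[L3]=40
5. P1: store L0 := 66  bus=[BusRdX]  L0: P0=I P1=M P2=I  mem[L0]=20
6. P1: load  L1  bus=[BusRd]  L1: P0=I P1=E P2=I  mem[L1]=0
7. P2: store L2 := 48  bus=[BusRdX,Flush]  L2: P0=I P1=I P2=M  mem[L2]=6
8. P2: store L1 := 34  bus=[BusRdX]  L1: P0=I P1=I P2=M  mem[L1]=0
9. P2: store L4 := 85  bus=[-]  L4: P0=I P1=I P2=M  mem[L4]=70
10. P2: load  L1  bus=[-]  L1: P0=I P1=I P2=M  mem[L1]=0
11. P0: load  L3  bus=[-]  L3: P0=E P1=I P2=I  mem[L3]=40
12. P0: load  L2  bus=[BusRd]  L2: P0=S P1=I P2=O  mem[L2]=6
13. P2: load  L2  bus=[-]  L2: P0=S P1=I P2=O  mem[L2]=6
14. P0: load  L4  bus=[BusRd]  L4: P0=S P1=I P2=O  mem[L4]=70
15. P2: store L0 := 10  bus=[BusRdX,Flush]  L0: P0=I P1=I P2=M  mem[L0]=66
16. P1: load  L3  bus=[BusRd]  L3: P0=S P1=S P2=I  mem[L3]=40
17. P2: store L0 := 2  bus=[-]  L0: P0=I P1=I P2=M  mem[L0]=66
18. P0: store L2 := 13  bus=[BusUpgr,Flush]  L2: P0=M P1=I P2=I  mem[L2]=48
19. P2: store L2 := 51  bus=[BusRdX,Flush]  L2: P0=I P1=I P2=M  mem[L2]=13
20. P0: load  L2  bus=[BusRd]  L2: P0=S P1=I P2=O  mem[L2]=13
21. P0: store L2 := 63  bus=[BusUpgr,Flush]  L2: P0=M P1=I P2=I  mem[L2]=51
22. P1: load  L2  bus=[BusRd]  L2: P0=O P1=S P2=I  mem[L2]=51
23. P1: load  L4  bus=[BusRd]  L4: P0=S P1=S P2=O  mem[L4]=70

state = S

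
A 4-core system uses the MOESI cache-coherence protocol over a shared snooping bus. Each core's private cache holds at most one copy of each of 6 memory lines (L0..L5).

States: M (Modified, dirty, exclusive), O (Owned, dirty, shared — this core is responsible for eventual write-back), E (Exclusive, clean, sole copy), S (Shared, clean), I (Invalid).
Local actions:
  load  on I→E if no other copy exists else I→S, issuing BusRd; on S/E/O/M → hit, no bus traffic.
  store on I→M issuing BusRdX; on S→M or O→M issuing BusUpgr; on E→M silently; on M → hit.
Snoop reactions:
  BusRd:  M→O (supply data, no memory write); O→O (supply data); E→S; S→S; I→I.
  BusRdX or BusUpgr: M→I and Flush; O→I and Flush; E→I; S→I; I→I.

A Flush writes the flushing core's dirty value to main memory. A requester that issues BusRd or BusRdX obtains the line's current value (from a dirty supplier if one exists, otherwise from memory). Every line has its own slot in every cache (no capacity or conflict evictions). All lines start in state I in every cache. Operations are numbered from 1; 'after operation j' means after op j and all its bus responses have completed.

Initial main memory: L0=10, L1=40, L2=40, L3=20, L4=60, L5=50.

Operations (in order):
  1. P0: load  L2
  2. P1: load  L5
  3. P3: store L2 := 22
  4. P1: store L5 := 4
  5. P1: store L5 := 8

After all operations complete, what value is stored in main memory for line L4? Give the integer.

memory[L4] = 60

step 1: P0: load  L2  ⟶  EIII  (L2)  txn=BusRd  M[L2]=40
step 2: P1: load  L5  ⟶  IEII  (L5)  txn=BusRd  M[L5]=50
step 3: P3: store L2 := 22  ⟶  IIIM  (L2)  txn=BusRdX  M[L2]=40
step 4: P1: store L5 := 4  ⟶  IMII  (L5)  txn=∅  M[L5]=50
step 5: P1: store L5 := 8  ⟶  IMII  (L5)  txn=∅  M[L5]=50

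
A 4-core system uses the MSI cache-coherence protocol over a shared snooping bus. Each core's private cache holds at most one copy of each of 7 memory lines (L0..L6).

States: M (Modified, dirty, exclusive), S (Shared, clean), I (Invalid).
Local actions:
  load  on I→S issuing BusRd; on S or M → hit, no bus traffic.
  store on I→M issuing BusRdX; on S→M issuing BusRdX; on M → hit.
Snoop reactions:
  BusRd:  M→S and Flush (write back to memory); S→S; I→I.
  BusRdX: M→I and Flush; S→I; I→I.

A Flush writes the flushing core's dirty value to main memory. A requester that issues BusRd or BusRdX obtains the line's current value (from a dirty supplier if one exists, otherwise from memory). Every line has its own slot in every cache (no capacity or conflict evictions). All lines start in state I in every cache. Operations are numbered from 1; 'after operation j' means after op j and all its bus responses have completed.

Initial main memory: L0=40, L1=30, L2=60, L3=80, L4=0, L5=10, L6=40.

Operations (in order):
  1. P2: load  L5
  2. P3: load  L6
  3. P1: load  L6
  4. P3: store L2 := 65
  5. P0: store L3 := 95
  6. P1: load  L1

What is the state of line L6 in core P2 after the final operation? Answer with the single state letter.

step 1: P2: load  L5  ⟶  IISI  (L5)  txn=BusRd  M[L5]=10
step 2: P3: load  L6  ⟶  IIIS  (L6)  txn=BusRd  M[L6]=40
step 3: P1: load  L6  ⟶  ISIS  (L6)  txn=BusRd  M[L6]=40
step 4: P3: store L2 := 65  ⟶  IIIM  (L2)  txn=BusRdX  M[L2]=60
step 5: P0: store L3 := 95  ⟶  MIII  (L3)  txn=BusRdX  M[L3]=80
step 6: P1: load  L1  ⟶  ISII  (L1)  txn=BusRd  M[L1]=30

state = I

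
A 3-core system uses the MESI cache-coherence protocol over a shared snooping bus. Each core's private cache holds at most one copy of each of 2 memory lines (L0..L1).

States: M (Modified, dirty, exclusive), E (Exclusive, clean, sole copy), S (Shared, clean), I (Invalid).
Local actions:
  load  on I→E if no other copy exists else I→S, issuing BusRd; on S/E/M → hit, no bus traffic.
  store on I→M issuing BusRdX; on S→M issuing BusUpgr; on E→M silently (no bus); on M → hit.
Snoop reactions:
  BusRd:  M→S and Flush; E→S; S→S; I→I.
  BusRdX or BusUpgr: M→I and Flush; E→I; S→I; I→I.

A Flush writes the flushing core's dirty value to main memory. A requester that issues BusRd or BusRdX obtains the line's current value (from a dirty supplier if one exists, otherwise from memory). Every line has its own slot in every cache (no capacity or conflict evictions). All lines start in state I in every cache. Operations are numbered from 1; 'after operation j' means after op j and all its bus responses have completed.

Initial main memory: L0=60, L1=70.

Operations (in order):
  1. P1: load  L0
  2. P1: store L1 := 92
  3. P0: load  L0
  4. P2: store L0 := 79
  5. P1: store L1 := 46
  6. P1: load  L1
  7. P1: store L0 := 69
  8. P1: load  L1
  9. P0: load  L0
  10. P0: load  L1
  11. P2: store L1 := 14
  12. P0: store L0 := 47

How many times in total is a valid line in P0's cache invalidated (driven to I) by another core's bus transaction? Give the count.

  op1 P1: load  L0 → I/E/I on L0; bus BusRd; mem=60
  op2 P1: store L1 := 92 → I/M/I on L1; bus BusRdX; mem=70
  op3 P0: load  L0 → S/S/I on L0; bus BusRd; mem=60
  op4 P2: store L0 := 79 → I/I/M on L0; bus BusRdX; mem=60
  op5 P1: store L1 := 46 → I/M/I on L1; bus (none); mem=70
  op6 P1: load  L1 → I/M/I on L1; bus (none); mem=70
  op7 P1: store L0 := 69 → I/M/I on L0; bus BusRdX Flush; mem=79
  op8 P1: load  L1 → I/M/I on L1; bus (none); mem=70
  op9 P0: load  L0 → S/S/I on L0; bus BusRd Flush; mem=69
  op10 P0: load  L1 → S/S/I on L1; bus BusRd Flush; mem=46
  op11 P2: store L1 := 14 → I/I/M on L1; bus BusRdX; mem=46
  op12 P0: store L0 := 47 → M/I/I on L0; bus BusUpgr; mem=69

invalidations = 2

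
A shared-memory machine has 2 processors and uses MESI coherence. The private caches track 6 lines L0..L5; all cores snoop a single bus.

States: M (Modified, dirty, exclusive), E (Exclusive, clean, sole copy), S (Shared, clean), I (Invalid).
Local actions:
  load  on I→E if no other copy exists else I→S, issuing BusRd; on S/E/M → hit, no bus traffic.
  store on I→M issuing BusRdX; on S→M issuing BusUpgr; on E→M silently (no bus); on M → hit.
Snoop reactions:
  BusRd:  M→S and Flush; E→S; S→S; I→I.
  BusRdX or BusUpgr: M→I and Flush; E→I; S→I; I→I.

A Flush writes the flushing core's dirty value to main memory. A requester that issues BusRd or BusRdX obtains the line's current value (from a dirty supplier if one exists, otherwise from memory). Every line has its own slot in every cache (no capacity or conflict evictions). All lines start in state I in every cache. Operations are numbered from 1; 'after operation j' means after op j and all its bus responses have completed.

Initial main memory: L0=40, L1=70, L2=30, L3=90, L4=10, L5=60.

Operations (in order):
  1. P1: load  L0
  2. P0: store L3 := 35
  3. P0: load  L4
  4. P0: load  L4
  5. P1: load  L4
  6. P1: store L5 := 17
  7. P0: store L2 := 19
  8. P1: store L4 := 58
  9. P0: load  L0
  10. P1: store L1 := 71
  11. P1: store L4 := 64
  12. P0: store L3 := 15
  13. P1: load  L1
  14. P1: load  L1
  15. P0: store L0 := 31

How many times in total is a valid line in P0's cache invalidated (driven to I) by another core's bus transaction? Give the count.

1. P1: load  L0  bus=[BusRd]  L0: P0=I P1=E  mem[L0]=40
2. P0: store L3 := 35  bus=[BusRdX]  L3: P0=M P1=I  mem[L3]=90
3. P0: load  L4  bus=[BusRd]  L4: P0=E P1=I  mem[L4]=10
4. P0: load  L4  bus=[-]  L4: P0=E P1=I  mem[L4]=10
5. P1: load  L4  bus=[BusRd]  L4: P0=S P1=S  mem[L4]=10
6. P1: store L5 := 17  bus=[BusRdX]  L5: P0=I P1=M  mem[L5]=60
7. P0: store L2 := 19  bus=[BusRdX]  L2: P0=M P1=I  mem[L2]=30
8. P1: store L4 := 58  bus=[BusUpgr]  L4: P0=I P1=M  mem[L4]=10
9. P0: load  L0  bus=[BusRd]  L0: P0=S P1=S  mem[L0]=40
10. P1: store L1 := 71  bus=[BusRdX]  L1: P0=I P1=M  mem[L1]=70
11. P1: store L4 := 64  bus=[-]  L4: P0=I P1=M  mem[L4]=10
12. P0: store L3 := 15  bus=[-]  L3: P0=M P1=I  mem[L3]=90
13. P1: load  L1  bus=[-]  L1: P0=I P1=M  mem[L1]=70
14. P1: load  L1  bus=[-]  L1: P0=I P1=M  mem[L1]=70
15. P0: store L0 := 31  bus=[BusUpgr]  L0: P0=M P1=I  mem[L0]=40

invalidations = 1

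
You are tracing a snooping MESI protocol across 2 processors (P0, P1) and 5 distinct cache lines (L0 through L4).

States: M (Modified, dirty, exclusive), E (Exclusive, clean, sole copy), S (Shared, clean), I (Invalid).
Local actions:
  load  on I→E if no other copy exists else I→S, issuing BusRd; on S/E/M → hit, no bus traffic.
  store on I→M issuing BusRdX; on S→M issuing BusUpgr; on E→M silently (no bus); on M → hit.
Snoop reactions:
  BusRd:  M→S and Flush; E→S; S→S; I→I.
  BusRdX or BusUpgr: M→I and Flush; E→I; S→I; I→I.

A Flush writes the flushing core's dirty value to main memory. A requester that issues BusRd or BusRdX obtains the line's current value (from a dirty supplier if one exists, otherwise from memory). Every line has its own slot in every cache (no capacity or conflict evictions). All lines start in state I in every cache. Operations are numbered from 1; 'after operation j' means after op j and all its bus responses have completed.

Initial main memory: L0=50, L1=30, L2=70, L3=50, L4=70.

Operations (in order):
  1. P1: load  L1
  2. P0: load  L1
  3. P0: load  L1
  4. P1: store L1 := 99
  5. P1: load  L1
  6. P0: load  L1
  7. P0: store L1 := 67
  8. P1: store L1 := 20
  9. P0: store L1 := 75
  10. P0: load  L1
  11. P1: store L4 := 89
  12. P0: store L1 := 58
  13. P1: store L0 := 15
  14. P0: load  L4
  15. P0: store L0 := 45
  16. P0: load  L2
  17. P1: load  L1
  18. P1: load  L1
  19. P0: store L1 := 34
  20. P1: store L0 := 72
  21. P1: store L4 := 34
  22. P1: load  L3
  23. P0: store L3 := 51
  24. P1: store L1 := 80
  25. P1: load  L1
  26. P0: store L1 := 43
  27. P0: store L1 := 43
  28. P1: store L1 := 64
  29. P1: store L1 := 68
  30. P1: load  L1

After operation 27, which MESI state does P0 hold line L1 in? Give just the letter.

step 1: P1: load  L1  ⟶  IE  (L1)  txn=BusRd  M[L1]=30
step 2: P0: load  L1  ⟶  SS  (L1)  txn=BusRd  M[L1]=30
step 3: P0: load  L1  ⟶  SS  (L1)  txn=∅  M[L1]=30
step 4: P1: store L1 := 99  ⟶  IM  (L1)  txn=BusUpgr  M[L1]=30
step 5: P1: load  L1  ⟶  IM  (L1)  txn=∅  M[L1]=30
step 6: P0: load  L1  ⟶  SS  (L1)  txn=BusRd+Flush  M[L1]=99
step 7: P0: store L1 := 67  ⟶  MI  (L1)  txn=BusUpgr  M[L1]=99
step 8: P1: store L1 := 20  ⟶  IM  (L1)  txn=BusRdX+Flush  M[L1]=67
step 9: P0: store L1 := 75  ⟶  MI  (L1)  txn=BusRdX+Flush  M[L1]=20
step 10: P0: load  L1  ⟶  MI  (L1)  txn=∅  M[L1]=20
step 11: P1: store L4 := 89  ⟶  IM  (L4)  txn=BusRdX  M[L4]=70
step 12: P0: store L1 := 58  ⟶  MI  (L1)  txn=∅  M[L1]=20
step 13: P1: store L0 := 15  ⟶  IM  (L0)  txn=BusRdX  M[L0]=50
step 14: P0: load  L4  ⟶  SS  (L4)  txn=BusRd+Flush  M[L4]=89
step 15: P0: store L0 := 45  ⟶  MI  (L0)  txn=BusRdX+Flush  M[L0]=15
step 16: P0: load  L2  ⟶  EI  (L2)  txn=BusRd  M[L2]=70
step 17: P1: load  L1  ⟶  SS  (L1)  txn=BusRd+Flush  M[L1]=58
step 18: P1: load  L1  ⟶  SS  (L1)  txn=∅  M[L1]=58
step 19: P0: store L1 := 34  ⟶  MI  (L1)  txn=BusUpgr  M[L1]=58
step 20: P1: store L0 := 72  ⟶  IM  (L0)  txn=BusRdX+Flush  M[L0]=45
step 21: P1: store L4 := 34  ⟶  IM  (L4)  txn=BusUpgr  M[L4]=89
step 22: P1: load  L3  ⟶  IE  (L3)  txn=BusRd  M[L3]=50
step 23: P0: store L3 := 51  ⟶  MI  (L3)  txn=BusRdX  M[L3]=50
step 24: P1: store L1 := 80  ⟶  IM  (L1)  txn=BusRdX+Flush  M[L1]=34
step 25: P1: load  L1  ⟶  IM  (L1)  txn=∅  M[L1]=34
step 26: P0: store L1 := 43  ⟶  MI  (L1)  txn=BusRdX+Flush  M[L1]=80
step 27: P0: store L1 := 43  ⟶  MI  (L1)  txn=∅  M[L1]=80
step 28: P1: store L1 := 64  ⟶  IM  (L1)  txn=BusRdX+Flush  M[L1]=43
step 29: P1: store L1 := 68  ⟶  IM  (L1)  txn=∅  M[L1]=43
step 30: P1: load  L1  ⟶  IM  (L1)  txn=∅  M[L1]=43

state = M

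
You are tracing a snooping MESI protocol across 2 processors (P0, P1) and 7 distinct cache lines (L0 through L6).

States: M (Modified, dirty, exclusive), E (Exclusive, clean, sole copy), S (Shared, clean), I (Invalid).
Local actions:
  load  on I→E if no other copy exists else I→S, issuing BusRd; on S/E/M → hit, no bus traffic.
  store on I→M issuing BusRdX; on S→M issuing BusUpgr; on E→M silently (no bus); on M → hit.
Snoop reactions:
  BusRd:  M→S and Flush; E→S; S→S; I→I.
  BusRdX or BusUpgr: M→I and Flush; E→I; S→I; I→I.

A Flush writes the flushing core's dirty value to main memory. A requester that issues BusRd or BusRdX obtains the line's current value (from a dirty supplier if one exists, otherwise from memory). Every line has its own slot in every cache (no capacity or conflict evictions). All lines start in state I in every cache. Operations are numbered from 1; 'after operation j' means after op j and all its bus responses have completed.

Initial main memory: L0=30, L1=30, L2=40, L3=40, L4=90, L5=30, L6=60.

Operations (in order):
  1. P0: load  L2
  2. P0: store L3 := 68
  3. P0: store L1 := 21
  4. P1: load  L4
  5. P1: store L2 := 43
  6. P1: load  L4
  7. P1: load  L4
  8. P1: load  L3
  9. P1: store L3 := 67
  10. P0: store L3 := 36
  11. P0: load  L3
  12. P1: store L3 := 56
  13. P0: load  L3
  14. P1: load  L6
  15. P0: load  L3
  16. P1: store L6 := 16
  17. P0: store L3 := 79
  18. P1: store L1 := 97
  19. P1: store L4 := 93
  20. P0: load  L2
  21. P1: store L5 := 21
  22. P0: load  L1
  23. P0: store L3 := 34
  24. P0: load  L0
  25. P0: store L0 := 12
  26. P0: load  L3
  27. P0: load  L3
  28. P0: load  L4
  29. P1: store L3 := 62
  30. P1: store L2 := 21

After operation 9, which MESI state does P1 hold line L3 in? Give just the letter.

  op1 P0: load  L2 → E/I on L2; bus BusRd; mem=40
  op2 P0: store L3 := 68 → M/I on L3; bus BusRdX; mem=40
  op3 P0: store L1 := 21 → M/I on L1; bus BusRdX; mem=30
  op4 P1: load  L4 → I/E on L4; bus BusRd; mem=90
  op5 P1: store L2 := 43 → I/M on L2; bus BusRdX; mem=40
  op6 P1: load  L4 → I/E on L4; bus (none); mem=90
  op7 P1: load  L4 → I/E on L4; bus (none); mem=90
  op8 P1: load  L3 → S/S on L3; bus BusRd Flush; mem=68
  op9 P1: store L3 := 67 → I/M on L3; bus BusUpgr; mem=68
  op10 P0: store L3 := 36 → M/I on L3; bus BusRdX Flush; mem=67
  op11 P0: load  L3 → M/I on L3; bus (none); mem=67
  op12 P1: store L3 := 56 → I/M on L3; bus BusRdX Flush; mem=36
  op13 P0: load  L3 → S/S on L3; bus BusRd Flush; mem=56
  op14 P1: load  L6 → I/E on L6; bus BusRd; mem=60
  op15 P0: load  L3 → S/S on L3; bus (none); mem=56
  op16 P1: store L6 := 16 → I/M on L6; bus (none); mem=60
  op17 P0: store L3 := 79 → M/I on L3; bus BusUpgr; mem=56
  op18 P1: store L1 := 97 → I/M on L1; bus BusRdX Flush; mem=21
  op19 P1: store L4 := 93 → I/M on L4; bus (none); mem=90
  op20 P0: load  L2 → S/S on L2; bus BusRd Flush; mem=43
  op21 P1: store L5 := 21 → I/M on L5; bus BusRdX; mem=30
  op22 P0: load  L1 → S/S on L1; bus BusRd Flush; mem=97
  op23 P0: store L3 := 34 → M/I on L3; bus (none); mem=56
  op24 P0: load  L0 → E/I on L0; bus BusRd; mem=30
  op25 P0: store L0 := 12 → M/I on L0; bus (none); mem=30
  op26 P0: load  L3 → M/I on L3; bus (none); mem=56
  op27 P0: load  L3 → M/I on L3; bus (none); mem=56
  op28 P0: load  L4 → S/S on L4; bus BusRd Flush; mem=93
  op29 P1: store L3 := 62 → I/M on L3; bus BusRdX Flush; mem=34
  op30 P1: store L2 := 21 → I/M on L2; bus BusUpgr; mem=43

state = M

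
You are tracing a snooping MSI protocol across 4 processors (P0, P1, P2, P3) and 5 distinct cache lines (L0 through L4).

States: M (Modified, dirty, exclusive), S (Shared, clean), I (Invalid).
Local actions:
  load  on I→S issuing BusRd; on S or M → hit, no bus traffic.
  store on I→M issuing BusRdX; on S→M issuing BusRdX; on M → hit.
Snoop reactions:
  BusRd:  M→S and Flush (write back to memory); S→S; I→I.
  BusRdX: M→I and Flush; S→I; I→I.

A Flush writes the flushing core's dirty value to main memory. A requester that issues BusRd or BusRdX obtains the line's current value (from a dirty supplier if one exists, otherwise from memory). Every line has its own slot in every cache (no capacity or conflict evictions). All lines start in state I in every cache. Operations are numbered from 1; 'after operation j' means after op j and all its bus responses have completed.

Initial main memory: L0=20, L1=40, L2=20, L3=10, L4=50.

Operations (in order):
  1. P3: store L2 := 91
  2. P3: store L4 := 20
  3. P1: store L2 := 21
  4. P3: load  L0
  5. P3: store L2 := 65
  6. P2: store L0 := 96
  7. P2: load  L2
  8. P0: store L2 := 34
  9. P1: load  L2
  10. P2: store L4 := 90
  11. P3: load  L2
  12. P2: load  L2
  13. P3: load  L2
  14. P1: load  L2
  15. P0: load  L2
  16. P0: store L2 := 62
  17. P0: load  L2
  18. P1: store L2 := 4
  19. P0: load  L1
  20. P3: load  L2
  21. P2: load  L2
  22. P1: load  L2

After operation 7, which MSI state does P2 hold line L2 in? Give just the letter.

state = S

step 1: P3: store L2 := 91  ⟶  IIIM  (L2)  txn=BusRdX  M[L2]=20
step 2: P3: store L4 := 20  ⟶  IIIM  (L4)  txn=BusRdX  M[L4]=50
step 3: P1: store L2 := 21  ⟶  IMII  (L2)  txn=BusRdX+Flush  M[L2]=91
step 4: P3: load  L0  ⟶  IIIS  (L0)  txn=BusRd  M[L0]=20
step 5: P3: store L2 := 65  ⟶  IIIM  (L2)  txn=BusRdX+Flush  M[L2]=21
step 6: P2: store L0 := 96  ⟶  IIMI  (L0)  txn=BusRdX  M[L0]=20
step 7: P2: load  L2  ⟶  IISS  (L2)  txn=BusRd+Flush  M[L2]=65
step 8: P0: store L2 := 34  ⟶  MIII  (L2)  txn=BusRdX  M[L2]=65
step 9: P1: load  L2  ⟶  SSII  (L2)  txn=BusRd+Flush  M[L2]=34
step 10: P2: store L4 := 90  ⟶  IIMI  (L4)  txn=BusRdX+Flush  M[L4]=20
step 11: P3: load  L2  ⟶  SSIS  (L2)  txn=BusRd  M[L2]=34
step 12: P2: load  L2  ⟶  SSSS  (L2)  txn=BusRd  M[L2]=34
step 13: P3: load  L2  ⟶  SSSS  (L2)  txn=∅  M[L2]=34
step 14: P1: load  L2  ⟶  SSSS  (L2)  txn=∅  M[L2]=34
step 15: P0: load  L2  ⟶  SSSS  (L2)  txn=∅  M[L2]=34
step 16: P0: store L2 := 62  ⟶  MIII  (L2)  txn=BusRdX  M[L2]=34
step 17: P0: load  L2  ⟶  MIII  (L2)  txn=∅  M[L2]=34
step 18: P1: store L2 := 4  ⟶  IMII  (L2)  txn=BusRdX+Flush  M[L2]=62
step 19: P0: load  L1  ⟶  SIII  (L1)  txn=BusRd  M[L1]=40
step 20: P3: load  L2  ⟶  ISIS  (L2)  txn=BusRd+Flush  M[L2]=4
step 21: P2: load  L2  ⟶  ISSS  (L2)  txn=BusRd  M[L2]=4
step 22: P1: load  L2  ⟶  ISSS  (L2)  txn=∅  M[L2]=4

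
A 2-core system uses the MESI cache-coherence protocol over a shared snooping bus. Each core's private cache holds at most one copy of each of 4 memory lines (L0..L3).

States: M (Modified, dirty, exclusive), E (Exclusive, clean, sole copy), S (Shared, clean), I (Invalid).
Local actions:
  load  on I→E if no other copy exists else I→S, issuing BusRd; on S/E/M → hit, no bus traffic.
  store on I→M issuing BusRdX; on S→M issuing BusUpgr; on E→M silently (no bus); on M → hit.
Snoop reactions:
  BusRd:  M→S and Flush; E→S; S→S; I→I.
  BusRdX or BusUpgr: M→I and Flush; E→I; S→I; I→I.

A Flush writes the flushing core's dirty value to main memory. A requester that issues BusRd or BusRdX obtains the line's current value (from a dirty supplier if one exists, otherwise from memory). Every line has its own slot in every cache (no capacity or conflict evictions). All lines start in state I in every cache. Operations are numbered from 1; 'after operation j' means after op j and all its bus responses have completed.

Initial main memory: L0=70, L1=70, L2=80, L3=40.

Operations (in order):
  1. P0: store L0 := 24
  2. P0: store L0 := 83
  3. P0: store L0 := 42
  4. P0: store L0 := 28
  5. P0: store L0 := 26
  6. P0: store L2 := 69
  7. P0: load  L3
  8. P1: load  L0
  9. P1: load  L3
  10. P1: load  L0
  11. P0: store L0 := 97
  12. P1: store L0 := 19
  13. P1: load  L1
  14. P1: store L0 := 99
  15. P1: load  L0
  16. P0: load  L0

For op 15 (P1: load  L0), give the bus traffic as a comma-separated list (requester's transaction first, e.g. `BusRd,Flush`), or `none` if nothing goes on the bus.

[1] P0: store L0 := 24 | P0:M(24), P1:I | bus: BusRdX
[2] P0: store L0 := 83 | P0:M(83), P1:I | bus: none
[3] P0: store L0 := 42 | P0:M(42), P1:I | bus: none
[4] P0: store L0 := 28 | P0:M(28), P1:I | bus: none
[5] P0: store L0 := 26 | P0:M(26), P1:I | bus: none
[6] P0: store L2 := 69 | P0:M(69), P1:I | bus: BusRdX
[7] P0: load  L3 | P0:E(40), P1:I | bus: BusRd
[8] P1: load  L0 | P0:S(26), P1:S(26) | bus: BusRd,Flush
[9] P1: load  L3 | P0:S(40), P1:S(40) | bus: BusRd
[10] P1: load  L0 | P0:S(26), P1:S(26) | bus: none
[11] P0: store L0 := 97 | P0:M(97), P1:I | bus: BusUpgr
[12] P1: store L0 := 19 | P0:I, P1:M(19) | bus: BusRdX,Flush
[13] P1: load  L1 | P0:I, P1:E(70) | bus: BusRd
[14] P1: store L0 := 99 | P0:I, P1:M(99) | bus: none
[15] P1: load  L0 | P0:I, P1:M(99) | bus: none
[16] P0: load  L0 | P0:S(99), P1:S(99) | bus: BusRd,Flush

bus = none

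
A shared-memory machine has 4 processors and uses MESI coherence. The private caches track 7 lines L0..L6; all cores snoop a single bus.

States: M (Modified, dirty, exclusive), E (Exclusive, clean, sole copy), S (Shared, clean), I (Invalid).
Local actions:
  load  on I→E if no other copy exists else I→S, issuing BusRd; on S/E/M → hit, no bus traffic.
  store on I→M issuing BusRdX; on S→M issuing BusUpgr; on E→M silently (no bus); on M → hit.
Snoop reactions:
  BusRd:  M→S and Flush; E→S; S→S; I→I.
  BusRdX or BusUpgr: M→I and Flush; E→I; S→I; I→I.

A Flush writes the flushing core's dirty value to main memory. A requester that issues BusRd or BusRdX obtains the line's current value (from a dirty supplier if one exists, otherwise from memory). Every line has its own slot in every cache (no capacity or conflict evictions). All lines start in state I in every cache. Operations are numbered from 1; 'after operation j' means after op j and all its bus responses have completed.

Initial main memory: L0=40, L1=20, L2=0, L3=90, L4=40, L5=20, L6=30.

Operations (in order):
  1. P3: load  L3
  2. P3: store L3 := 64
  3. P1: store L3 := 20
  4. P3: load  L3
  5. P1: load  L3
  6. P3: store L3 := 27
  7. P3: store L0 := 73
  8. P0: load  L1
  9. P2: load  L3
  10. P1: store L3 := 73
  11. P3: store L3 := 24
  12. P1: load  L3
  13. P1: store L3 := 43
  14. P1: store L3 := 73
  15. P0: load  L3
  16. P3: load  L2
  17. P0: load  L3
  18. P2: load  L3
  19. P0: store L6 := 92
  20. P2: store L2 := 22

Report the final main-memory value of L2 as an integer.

memory[L2] = 0

1. P3: load  L3  bus=[BusRd]  L3: P0=I P1=I P2=I P3=E  mem[L3]=90
2. P3: store L3 := 64  bus=[-]  L3: P0=I P1=I P2=I P3=M  mem[L3]=90
3. P1: store L3 := 20  bus=[BusRdX,Flush]  L3: P0=I P1=M P2=I P3=I  mem[L3]=64
4. P3: load  L3  bus=[BusRd,Flush]  L3: P0=I P1=S P2=I P3=S  mem[L3]=20
5. P1: load  L3  bus=[-]  L3: P0=I P1=S P2=I P3=S  mem[L3]=20
6. P3: store L3 := 27  bus=[BusUpgr]  L3: P0=I P1=I P2=I P3=M  mem[L3]=20
7. P3: store L0 := 73  bus=[BusRdX]  L0: P0=I P1=I P2=I P3=M  mem[L0]=40
8. P0: load  L1  bus=[BusRd]  L1: P0=E P1=I P2=I P3=I  mem[L1]=20
9. P2: load  L3  bus=[BusRd,Flush]  L3: P0=I P1=I P2=S P3=S  mem[L3]=27
10. P1: store L3 := 73  bus=[BusRdX]  L3: P0=I P1=M P2=I P3=I  mem[L3]=27
11. P3: store L3 := 24  bus=[BusRdX,Flush]  L3: P0=I P1=I P2=I P3=M  mem[L3]=73
12. P1: load  L3  bus=[BusRd,Flush]  L3: P0=I P1=S P2=I P3=S  mem[L3]=24
13. P1: store L3 := 43  bus=[BusUpgr]  L3: P0=I P1=M P2=I P3=I  mem[L3]=24
14. P1: store L3 := 73  bus=[-]  L3: P0=I P1=M P2=I P3=I  mem[L3]=24
15. P0: load  L3  bus=[BusRd,Flush]  L3: P0=S P1=S P2=I P3=I  mem[L3]=73
16. P3: load  L2  bus=[BusRd]  L2: P0=I P1=I P2=I P3=E  mem[L2]=0
17. P0: load  L3  bus=[-]  L3: P0=S P1=S P2=I P3=I  mem[L3]=73
18. P2: load  L3  bus=[BusRd]  L3: P0=S P1=S P2=S P3=I  mem[L3]=73
19. P0: store L6 := 92  bus=[BusRdX]  L6: P0=M P1=I P2=I P3=I  mem[L6]=30
20. P2: store L2 := 22  bus=[BusRdX]  L2: P0=I P1=I P2=M P3=I  mem[L2]=0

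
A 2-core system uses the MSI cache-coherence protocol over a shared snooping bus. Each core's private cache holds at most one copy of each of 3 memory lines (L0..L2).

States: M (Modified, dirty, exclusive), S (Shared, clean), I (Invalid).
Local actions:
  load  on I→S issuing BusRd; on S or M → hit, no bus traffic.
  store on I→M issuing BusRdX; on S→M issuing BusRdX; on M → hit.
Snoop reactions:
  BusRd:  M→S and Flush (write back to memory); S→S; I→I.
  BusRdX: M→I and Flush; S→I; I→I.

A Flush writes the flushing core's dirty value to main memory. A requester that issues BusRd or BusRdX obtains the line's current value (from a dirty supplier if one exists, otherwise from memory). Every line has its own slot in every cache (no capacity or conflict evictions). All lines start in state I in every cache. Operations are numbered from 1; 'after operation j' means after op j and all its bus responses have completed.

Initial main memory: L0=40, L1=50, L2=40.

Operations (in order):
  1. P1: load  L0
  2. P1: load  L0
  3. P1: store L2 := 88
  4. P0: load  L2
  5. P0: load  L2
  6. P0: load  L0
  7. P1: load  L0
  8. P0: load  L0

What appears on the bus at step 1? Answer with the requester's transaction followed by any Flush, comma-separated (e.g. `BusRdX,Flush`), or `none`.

  op1 P1: load  L0 → I/S on L0; bus BusRd; mem=40
  op2 P1: load  L0 → I/S on L0; bus (none); mem=40
  op3 P1: store L2 := 88 → I/M on L2; bus BusRdX; mem=40
  op4 P0: load  L2 → S/S on L2; bus BusRd Flush; mem=88
  op5 P0: load  L2 → S/S on L2; bus (none); mem=88
  op6 P0: load  L0 → S/S on L0; bus BusRd; mem=40
  op7 P1: load  L0 → S/S on L0; bus (none); mem=40
  op8 P0: load  L0 → S/S on L0; bus (none); mem=40

bus = BusRd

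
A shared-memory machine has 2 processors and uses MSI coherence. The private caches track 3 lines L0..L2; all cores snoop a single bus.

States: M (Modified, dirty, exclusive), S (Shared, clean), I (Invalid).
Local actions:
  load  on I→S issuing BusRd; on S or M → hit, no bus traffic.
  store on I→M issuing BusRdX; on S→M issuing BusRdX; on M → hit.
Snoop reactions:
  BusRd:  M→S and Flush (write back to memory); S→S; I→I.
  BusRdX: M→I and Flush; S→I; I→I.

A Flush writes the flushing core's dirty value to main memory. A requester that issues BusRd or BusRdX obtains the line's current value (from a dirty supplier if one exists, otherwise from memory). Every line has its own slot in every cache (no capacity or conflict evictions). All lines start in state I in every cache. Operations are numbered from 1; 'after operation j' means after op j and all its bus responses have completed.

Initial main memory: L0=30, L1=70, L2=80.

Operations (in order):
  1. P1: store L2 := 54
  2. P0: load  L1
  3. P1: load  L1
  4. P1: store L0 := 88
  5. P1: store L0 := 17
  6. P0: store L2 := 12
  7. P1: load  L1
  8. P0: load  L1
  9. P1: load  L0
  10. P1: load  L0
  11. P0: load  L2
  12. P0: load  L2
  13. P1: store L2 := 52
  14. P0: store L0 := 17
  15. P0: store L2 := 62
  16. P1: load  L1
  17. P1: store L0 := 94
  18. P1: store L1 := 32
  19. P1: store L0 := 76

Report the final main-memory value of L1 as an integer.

memory[L1] = 70

1. P1: store L2 := 54  bus=[BusRdX]  L2: P0=I P1=M  mem[L2]=80
2. P0: load  L1  bus=[BusRd]  L1: P0=S P1=I  mem[L1]=70
3. P1: load  L1  bus=[BusRd]  L1: P0=S P1=S  mem[L1]=70
4. P1: store L0 := 88  bus=[BusRdX]  L0: P0=I P1=M  mem[L0]=30
5. P1: store L0 := 17  bus=[-]  L0: P0=I P1=M  mem[L0]=30
6. P0: store L2 := 12  bus=[BusRdX,Flush]  L2: P0=M P1=I  mem[L2]=54
7. P1: load  L1  bus=[-]  L1: P0=S P1=S  mem[L1]=70
8. P0: load  L1  bus=[-]  L1: P0=S P1=S  mem[L1]=70
9. P1: load  L0  bus=[-]  L0: P0=I P1=M  mem[L0]=30
10. P1: load  L0  bus=[-]  L0: P0=I P1=M  mem[L0]=30
11. P0: load  L2  bus=[-]  L2: P0=M P1=I  mem[L2]=54
12. P0: load  L2  bus=[-]  L2: P0=M P1=I  mem[L2]=54
13. P1: store L2 := 52  bus=[BusRdX,Flush]  L2: P0=I P1=M  mem[L2]=12
14. P0: store L0 := 17  bus=[BusRdX,Flush]  L0: P0=M P1=I  mem[L0]=17
15. P0: store L2 := 62  bus=[BusRdX,Flush]  L2: P0=M P1=I  mem[L2]=52
16. P1: load  L1  bus=[-]  L1: P0=S P1=S  mem[L1]=70
17. P1: store L0 := 94  bus=[BusRdX,Flush]  L0: P0=I P1=M  mem[L0]=17
18. P1: store L1 := 32  bus=[BusRdX]  L1: P0=I P1=M  mem[L1]=70
19. P1: store L0 := 76  bus=[-]  L0: P0=I P1=M  mem[L0]=17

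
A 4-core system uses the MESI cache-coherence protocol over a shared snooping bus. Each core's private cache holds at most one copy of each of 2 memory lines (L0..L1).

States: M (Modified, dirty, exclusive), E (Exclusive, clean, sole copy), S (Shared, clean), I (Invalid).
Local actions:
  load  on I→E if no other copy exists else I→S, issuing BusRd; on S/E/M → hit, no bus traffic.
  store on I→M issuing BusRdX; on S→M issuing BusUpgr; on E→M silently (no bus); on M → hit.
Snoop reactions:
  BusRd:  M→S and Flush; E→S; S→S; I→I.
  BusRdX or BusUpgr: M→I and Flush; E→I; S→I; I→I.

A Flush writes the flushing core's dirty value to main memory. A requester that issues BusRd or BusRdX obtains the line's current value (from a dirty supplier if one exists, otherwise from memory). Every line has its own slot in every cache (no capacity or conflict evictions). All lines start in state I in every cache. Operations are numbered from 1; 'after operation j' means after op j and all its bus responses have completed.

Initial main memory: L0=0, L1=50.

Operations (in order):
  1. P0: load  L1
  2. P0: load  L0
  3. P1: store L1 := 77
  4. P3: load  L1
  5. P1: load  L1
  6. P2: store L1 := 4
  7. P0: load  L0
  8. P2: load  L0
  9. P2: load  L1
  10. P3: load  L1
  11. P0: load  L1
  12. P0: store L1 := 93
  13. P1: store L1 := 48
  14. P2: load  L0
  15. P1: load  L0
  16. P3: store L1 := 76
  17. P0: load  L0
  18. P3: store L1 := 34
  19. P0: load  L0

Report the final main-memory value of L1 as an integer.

[1] P0: load  L1 | P0:E(50), P1:I, P2:I, P3:I | bus: BusRd
[2] P0: load  L0 | P0:E(0), P1:I, P2:I, P3:I | bus: BusRd
[3] P1: store L1 := 77 | P0:I, P1:M(77), P2:I, P3:I | bus: BusRdX
[4] P3: load  L1 | P0:I, P1:S(77), P2:I, P3:S(77) | bus: BusRd,Flush
[5] P1: load  L1 | P0:I, P1:S(77), P2:I, P3:S(77) | bus: none
[6] P2: store L1 := 4 | P0:I, P1:I, P2:M(4), P3:I | bus: BusRdX
[7] P0: load  L0 | P0:E(0), P1:I, P2:I, P3:I | bus: none
[8] P2: load  L0 | P0:S(0), P1:I, P2:S(0), P3:I | bus: BusRd
[9] P2: load  L1 | P0:I, P1:I, P2:M(4), P3:I | bus: none
[10] P3: load  L1 | P0:I, P1:I, P2:S(4), P3:S(4) | bus: BusRd,Flush
[11] P0: load  L1 | P0:S(4), P1:I, P2:S(4), P3:S(4) | bus: BusRd
[12] P0: store L1 := 93 | P0:M(93), P1:I, P2:I, P3:I | bus: BusUpgr
[13] P1: store L1 := 48 | P0:I, P1:M(48), P2:I, P3:I | bus: BusRdX,Flush
[14] P2: load  L0 | P0:S(0), P1:I, P2:S(0), P3:I | bus: none
[15] P1: load  L0 | P0:S(0), P1:S(0), P2:S(0), P3:I | bus: BusRd
[16] P3: store L1 := 76 | P0:I, P1:I, P2:I, P3:M(76) | bus: BusRdX,Flush
[17] P0: load  L0 | P0:S(0), P1:S(0), P2:S(0), P3:I | bus: none
[18] P3: store L1 := 34 | P0:I, P1:I, P2:I, P3:M(34) | bus: none
[19] P0: load  L0 | P0:S(0), P1:S(0), P2:S(0), P3:I | bus: none

memory[L1] = 48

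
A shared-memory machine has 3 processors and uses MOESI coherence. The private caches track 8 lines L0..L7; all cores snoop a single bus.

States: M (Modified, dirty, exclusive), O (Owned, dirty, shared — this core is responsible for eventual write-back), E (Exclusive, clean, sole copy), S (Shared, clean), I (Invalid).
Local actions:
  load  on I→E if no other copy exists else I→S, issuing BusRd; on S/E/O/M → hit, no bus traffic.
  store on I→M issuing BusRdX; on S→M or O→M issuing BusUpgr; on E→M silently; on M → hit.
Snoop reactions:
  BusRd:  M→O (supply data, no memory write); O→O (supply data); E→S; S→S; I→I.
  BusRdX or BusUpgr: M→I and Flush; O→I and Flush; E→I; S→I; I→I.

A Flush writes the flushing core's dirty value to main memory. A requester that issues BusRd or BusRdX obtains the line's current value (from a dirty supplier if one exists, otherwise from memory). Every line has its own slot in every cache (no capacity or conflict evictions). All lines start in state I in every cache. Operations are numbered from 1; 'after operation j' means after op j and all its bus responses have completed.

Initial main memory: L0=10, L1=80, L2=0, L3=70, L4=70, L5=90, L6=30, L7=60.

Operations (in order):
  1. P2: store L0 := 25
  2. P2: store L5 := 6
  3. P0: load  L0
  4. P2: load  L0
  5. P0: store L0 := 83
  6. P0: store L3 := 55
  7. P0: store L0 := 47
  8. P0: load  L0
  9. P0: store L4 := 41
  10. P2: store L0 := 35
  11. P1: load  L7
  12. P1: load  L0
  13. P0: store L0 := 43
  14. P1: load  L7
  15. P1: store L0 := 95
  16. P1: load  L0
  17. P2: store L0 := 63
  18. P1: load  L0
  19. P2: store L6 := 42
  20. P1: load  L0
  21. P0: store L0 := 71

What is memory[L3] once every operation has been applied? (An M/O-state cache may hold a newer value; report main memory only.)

  op1 P2: store L0 := 25 → I/I/M on L0; bus BusRdX; mem=10
  op2 P2: store L5 := 6 → I/I/M on L5; bus BusRdX; mem=90
  op3 P0: load  L0 → S/I/O on L0; bus BusRd; mem=10
  op4 P2: load  L0 → S/I/O on L0; bus (none); mem=10
  op5 P0: store L0 := 83 → M/I/I on L0; bus BusUpgr Flush; mem=25
  op6 P0: store L3 := 55 → M/I/I on L3; bus BusRdX; mem=70
  op7 P0: store L0 := 47 → M/I/I on L0; bus (none); mem=25
  op8 P0: load  L0 → M/I/I on L0; bus (none); mem=25
  op9 P0: store L4 := 41 → M/I/I on L4; bus BusRdX; mem=70
  op10 P2: store L0 := 35 → I/I/M on L0; bus BusRdX Flush; mem=47
  op11 P1: load  L7 → I/E/I on L7; bus BusRd; mem=60
  op12 P1: load  L0 → I/S/O on L0; bus BusRd; mem=47
  op13 P0: store L0 := 43 → M/I/I on L0; bus BusRdX Flush; mem=35
  op14 P1: load  L7 → I/E/I on L7; bus (none); mem=60
  op15 P1: store L0 := 95 → I/M/I on L0; bus BusRdX Flush; mem=43
  op16 P1: load  L0 → I/M/I on L0; bus (none); mem=43
  op17 P2: store L0 := 63 → I/I/M on L0; bus BusRdX Flush; mem=95
  op18 P1: load  L0 → I/S/O on L0; bus BusRd; mem=95
  op19 P2: store L6 := 42 → I/I/M on L6; bus BusRdX; mem=30
  op20 P1: load  L0 → I/S/O on L0; bus (none); mem=95
  op21 P0: store L0 := 71 → M/I/I on L0; bus BusRdX Flush; mem=63

memory[L3] = 70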